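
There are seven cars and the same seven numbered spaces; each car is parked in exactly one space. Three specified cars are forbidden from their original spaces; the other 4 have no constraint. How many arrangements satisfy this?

Let A_j be the event that the j-th constrained one is fixed. By inclusion-exclusion over the 3 events:
Σ_{j=0}^{3} (-1)^j C(3,j)(7-j)!
= C(3,0)·7! - C(3,1)·6! + C(3,2)·5! - C(3,3)·4!
= 5040 - 2160 + 360 - 24
= 3216

3216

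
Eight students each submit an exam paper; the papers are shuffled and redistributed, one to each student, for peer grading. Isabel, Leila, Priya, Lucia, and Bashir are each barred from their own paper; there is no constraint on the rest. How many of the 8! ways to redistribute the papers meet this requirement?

Inclusion-exclusion on the 5 forbidden self-matches:
Σ_{j=0}^{5} (-1)^j C(5,j)(8-j)!
= C(5,0)·8! - C(5,1)·7! + C(5,2)·6! - C(5,3)·5! + C(5,4)·4! - C(5,5)·3!
= 40320 - 25200 + 7200 - 1200 + 120 - 6
= 21234

21234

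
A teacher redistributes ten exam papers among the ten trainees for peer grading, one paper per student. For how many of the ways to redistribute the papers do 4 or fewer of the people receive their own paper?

# with exactly i fixed is C(10,i)·!(10-i); sum over i=0..4:
  i=0: C(10,0)·!10 = 1·1334961 = 1334961
  i=1: C(10,1)·!9 = 10·133496 = 1334960
  i=2: C(10,2)·!8 = 45·14833 = 667485
  i=3: C(10,3)·!7 = 120·1854 = 222480
  i=4: C(10,4)·!6 = 210·265 = 55650
Total = 3615536.

3615536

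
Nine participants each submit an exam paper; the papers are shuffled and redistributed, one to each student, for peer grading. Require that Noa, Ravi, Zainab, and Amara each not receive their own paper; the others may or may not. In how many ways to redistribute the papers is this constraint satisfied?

229080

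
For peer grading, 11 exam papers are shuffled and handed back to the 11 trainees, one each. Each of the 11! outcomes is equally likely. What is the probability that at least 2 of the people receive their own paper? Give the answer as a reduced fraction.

10547659/39916800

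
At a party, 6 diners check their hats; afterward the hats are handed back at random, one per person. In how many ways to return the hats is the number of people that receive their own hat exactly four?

15

Choose which 4 of the 6 are fixed: C(6,4) = 15.
The other 2 form a derangement: !2 = 1.
Total: 15 × 1 = 15.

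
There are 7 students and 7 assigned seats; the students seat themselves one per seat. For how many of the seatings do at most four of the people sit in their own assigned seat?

5018

# with exactly i fixed is C(7,i)·!(7-i); sum over i=0..4:
  i=0: C(7,0)·!7 = 1·1854 = 1854
  i=1: C(7,1)·!6 = 7·265 = 1855
  i=2: C(7,2)·!5 = 21·44 = 924
  i=3: C(7,3)·!4 = 35·9 = 315
  i=4: C(7,4)·!3 = 35·2 = 70
Total = 5018.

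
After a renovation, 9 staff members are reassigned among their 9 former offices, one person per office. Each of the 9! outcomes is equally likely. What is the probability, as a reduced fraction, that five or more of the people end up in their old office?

Favorable outcomes: Σ_{i≥5} C(9,i)·!(9-i) = 126·9 + 84·2 + 36·1 + 9·0 + 1·1 = 1339.
Total outcomes: 9! = 362880.
Probability = 1339/362880 = 1339/362880.

1339/362880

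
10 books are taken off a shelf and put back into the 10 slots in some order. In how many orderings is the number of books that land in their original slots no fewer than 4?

68914

# with exactly i fixed is C(10,i)·!(10-i); sum over i=4..10:
  i=4: C(10,4)·!6 = 210·265 = 55650
  i=5: C(10,5)·!5 = 252·44 = 11088
  i=6: C(10,6)·!4 = 210·9 = 1890
  i=7: C(10,7)·!3 = 120·2 = 240
  i=8: C(10,8)·!2 = 45·1 = 45
  i=9: C(10,9)·!1 = 10·0 = 0
  i=10: C(10,10)·!0 = 1·1 = 1
Total = 68914.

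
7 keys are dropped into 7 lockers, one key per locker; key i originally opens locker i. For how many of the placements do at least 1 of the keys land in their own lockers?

3186

# with exactly i fixed is C(7,i)·!(7-i); sum over i=1..7:
  i=1: C(7,1)·!6 = 7·265 = 1855
  i=2: C(7,2)·!5 = 21·44 = 924
  i=3: C(7,3)·!4 = 35·9 = 315
  i=4: C(7,4)·!3 = 35·2 = 70
  i=5: C(7,5)·!2 = 21·1 = 21
  i=6: C(7,6)·!1 = 7·0 = 0
  i=7: C(7,7)·!0 = 1·1 = 1
Total = 3186.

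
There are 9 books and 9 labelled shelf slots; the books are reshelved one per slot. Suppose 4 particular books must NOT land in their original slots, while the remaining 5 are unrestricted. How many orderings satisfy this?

Inclusion-exclusion on the 4 forbidden self-matches:
Σ_{j=0}^{4} (-1)^j C(4,j)(9-j)!
= C(4,0)·9! - C(4,1)·8! + C(4,2)·7! - C(4,3)·6! + C(4,4)·5!
= 362880 - 161280 + 30240 - 2880 + 120
= 229080

229080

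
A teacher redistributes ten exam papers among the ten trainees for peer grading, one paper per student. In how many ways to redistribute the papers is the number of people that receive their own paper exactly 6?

Pick the 6 fixed positions: C(10,6) = 210 ways.
The remaining 4 must be deranged: !4 = 9.
Total: 210 × 9 = 1890.

1890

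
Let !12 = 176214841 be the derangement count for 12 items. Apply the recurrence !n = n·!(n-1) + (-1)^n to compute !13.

2290792932

!13 = 13·176214841 - 1 = 2290792932.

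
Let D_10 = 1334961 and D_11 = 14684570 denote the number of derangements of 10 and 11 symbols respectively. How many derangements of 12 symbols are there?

176214841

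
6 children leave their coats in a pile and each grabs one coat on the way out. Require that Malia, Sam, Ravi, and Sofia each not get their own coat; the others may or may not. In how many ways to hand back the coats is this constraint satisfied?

362

Let A_j be the event that the j-th constrained one is fixed. By inclusion-exclusion over the 4 events:
Σ_{j=0}^{4} (-1)^j C(4,j)(6-j)!
= C(4,0)·6! - C(4,1)·5! + C(4,2)·4! - C(4,3)·3! + C(4,4)·2!
= 720 - 480 + 144 - 24 + 2
= 362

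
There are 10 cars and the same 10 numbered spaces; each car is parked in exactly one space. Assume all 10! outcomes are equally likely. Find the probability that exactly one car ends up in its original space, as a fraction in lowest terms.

Favorable outcomes: C(10,1)·!9 = 10·133496 = 1334960.
Total outcomes: 10! = 3628800.
Probability = 1334960/3628800 = 16687/45360.

16687/45360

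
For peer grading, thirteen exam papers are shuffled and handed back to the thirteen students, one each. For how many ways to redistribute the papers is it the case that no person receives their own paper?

2290792932

The subfactorial !13 = [13!/e] (nearest integer).
13! = 6227020800, and 6227020800/e ≈ 2290792932.07, so !13 = 2290792932.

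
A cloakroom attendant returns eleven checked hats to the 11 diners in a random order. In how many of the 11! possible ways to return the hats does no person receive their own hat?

14684570

Recurrence: !11 = 10·(!10 + !9).
!11 = 10·(1334961 + 133496) = 10·1468457 = 14684570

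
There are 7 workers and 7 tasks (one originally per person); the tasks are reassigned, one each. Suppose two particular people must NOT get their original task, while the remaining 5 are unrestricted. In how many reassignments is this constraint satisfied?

Inclusion-exclusion on the 2 forbidden self-matches:
Σ_{j=0}^{2} (-1)^j C(2,j)(7-j)!
= C(2,0)·7! - C(2,1)·6! + C(2,2)·5!
= 5040 - 1440 + 120
= 3720

3720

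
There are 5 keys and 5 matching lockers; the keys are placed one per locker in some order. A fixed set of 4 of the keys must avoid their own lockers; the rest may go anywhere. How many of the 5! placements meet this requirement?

Let A_j be the event that the j-th constrained one is fixed. By inclusion-exclusion over the 4 events:
Σ_{j=0}^{4} (-1)^j C(4,j)(5-j)!
= C(4,0)·5! - C(4,1)·4! + C(4,2)·3! - C(4,3)·2! + C(4,4)·1!
= 120 - 96 + 36 - 8 + 1
= 53

53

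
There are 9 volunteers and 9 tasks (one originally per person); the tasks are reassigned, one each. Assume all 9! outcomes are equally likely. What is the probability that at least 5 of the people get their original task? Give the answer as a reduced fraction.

Favorable outcomes: Σ_{i≥5} C(9,i)·!(9-i) = 126·9 + 84·2 + 36·1 + 9·0 + 1·1 = 1339.
Total outcomes: 9! = 362880.
Probability = 1339/362880 = 1339/362880.

1339/362880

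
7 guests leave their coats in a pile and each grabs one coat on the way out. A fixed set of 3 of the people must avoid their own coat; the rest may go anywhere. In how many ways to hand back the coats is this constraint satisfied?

Inclusion-exclusion on the 3 forbidden self-matches:
Σ_{j=0}^{3} (-1)^j C(3,j)(7-j)!
= C(3,0)·7! - C(3,1)·6! + C(3,2)·5! - C(3,3)·4!
= 5040 - 2160 + 360 - 24
= 3216

3216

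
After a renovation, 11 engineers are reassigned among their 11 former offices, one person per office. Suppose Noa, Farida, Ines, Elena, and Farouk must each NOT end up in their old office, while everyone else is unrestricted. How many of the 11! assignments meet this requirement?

Inclusion-exclusion on the 5 forbidden self-matches:
Σ_{j=0}^{5} (-1)^j C(5,j)(11-j)!
= C(5,0)·11! - C(5,1)·10! + C(5,2)·9! - C(5,3)·8! + C(5,4)·7! - C(5,5)·6!
= 39916800 - 18144000 + 3628800 - 403200 + 25200 - 720
= 25022880

25022880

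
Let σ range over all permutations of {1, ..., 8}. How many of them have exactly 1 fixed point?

Choose which one of the 8 is fixed: C(8,1) = 8.
The other 7 form a derangement: !7 = 1854.
Total: 8 × 1854 = 14832.

14832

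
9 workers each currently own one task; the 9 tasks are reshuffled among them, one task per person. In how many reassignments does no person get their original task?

By inclusion-exclusion, !9 = Σ (-1)^k · 9!/k! for k=0..9
= 9! - 9!/1! + 9!/2! - 9!/3! + 9!/4! - 9!/5! + 9!/6! - 9!/7! + 9!/8! - 9!/9!
= 362880 - 362880 + 181440 - 60480 + 15120 - 3024 + 504 - 72 + 9 - 1
= 133496

133496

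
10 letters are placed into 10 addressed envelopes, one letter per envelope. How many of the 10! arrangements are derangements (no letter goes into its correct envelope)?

!10 = 10! · Σ_{k=0}^{10} (-1)^k/k!
= 10! - 10!/1! + 10!/2! - 10!/3! + 10!/4! - 10!/5! + 10!/6! - 10!/7! + 10!/8! - 10!/9! + 10!/10!
= 3628800 - 3628800 + 1814400 - 604800 + 151200 - 30240 + 5040 - 720 + 90 - 10 + 1
= 1334961

1334961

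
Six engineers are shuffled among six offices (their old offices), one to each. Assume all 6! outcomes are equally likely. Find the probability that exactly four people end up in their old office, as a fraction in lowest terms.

Favorable outcomes: C(6,4)·!2 = 15·1 = 15.
Total outcomes: 6! = 720.
Probability = 15/720 = 1/48.

1/48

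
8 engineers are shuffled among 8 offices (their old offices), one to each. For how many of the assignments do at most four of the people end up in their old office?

40179

Sum C(8,i)·!(8-i) for i = 0..4:
  i=0: C(8,0)·!8 = 1·14833 = 14833
  i=1: C(8,1)·!7 = 8·1854 = 14832
  i=2: C(8,2)·!6 = 28·265 = 7420
  i=3: C(8,3)·!5 = 56·44 = 2464
  i=4: C(8,4)·!4 = 70·9 = 630
Total = 40179.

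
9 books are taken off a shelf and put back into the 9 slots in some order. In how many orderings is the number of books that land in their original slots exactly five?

Pick the 5 fixed positions: C(9,5) = 126 ways.
The remaining 4 must be deranged: !4 = 9.
Total: 126 × 9 = 1134.

1134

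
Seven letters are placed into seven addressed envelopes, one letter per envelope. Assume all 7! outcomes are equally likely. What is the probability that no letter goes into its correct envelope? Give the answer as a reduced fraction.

103/280

Favorable outcomes: !7 = 1854.
Total outcomes: 7! = 5040.
Probability = 1854/5040 = 103/280.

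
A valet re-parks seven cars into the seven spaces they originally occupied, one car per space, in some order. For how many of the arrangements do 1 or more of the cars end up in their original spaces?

3186

# with exactly i fixed is C(7,i)·!(7-i); sum over i=1..7:
  i=1: C(7,1)·!6 = 7·265 = 1855
  i=2: C(7,2)·!5 = 21·44 = 924
  i=3: C(7,3)·!4 = 35·9 = 315
  i=4: C(7,4)·!3 = 35·2 = 70
  i=5: C(7,5)·!2 = 21·1 = 21
  i=6: C(7,6)·!1 = 7·0 = 0
  i=7: C(7,7)·!0 = 1·1 = 1
Total = 3186.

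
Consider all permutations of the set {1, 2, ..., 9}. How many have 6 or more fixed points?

Sum C(9,i)·!(9-i) for i = 6..9:
  i=6: C(9,6)·!3 = 84·2 = 168
  i=7: C(9,7)·!2 = 36·1 = 36
  i=8: C(9,8)·!1 = 9·0 = 0
  i=9: C(9,9)·!0 = 1·1 = 1
Total = 205.

205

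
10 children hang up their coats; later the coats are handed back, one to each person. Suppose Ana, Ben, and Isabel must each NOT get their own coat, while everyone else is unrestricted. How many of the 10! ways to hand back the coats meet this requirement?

2656080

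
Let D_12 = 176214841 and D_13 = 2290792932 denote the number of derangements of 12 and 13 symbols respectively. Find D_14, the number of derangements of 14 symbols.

32071101049

D_14 = (14-1)·(D_13 + D_12) = 13·(2290792932 + 176214841) = 13·2467007773 = 32071101049.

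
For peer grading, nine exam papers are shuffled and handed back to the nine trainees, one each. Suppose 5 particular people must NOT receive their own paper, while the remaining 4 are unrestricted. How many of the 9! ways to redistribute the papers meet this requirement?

205056

Inclusion-exclusion on the 5 forbidden self-matches:
Σ_{j=0}^{5} (-1)^j C(5,j)(9-j)!
= C(5,0)·9! - C(5,1)·8! + C(5,2)·7! - C(5,3)·6! + C(5,4)·5! - C(5,5)·4!
= 362880 - 201600 + 50400 - 7200 + 600 - 24
= 205056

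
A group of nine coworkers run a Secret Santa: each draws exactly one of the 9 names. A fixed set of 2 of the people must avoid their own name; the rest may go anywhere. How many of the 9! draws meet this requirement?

287280

Let A_j be the event that the j-th constrained one is fixed. By inclusion-exclusion over the 2 events:
Σ_{j=0}^{2} (-1)^j C(2,j)(9-j)!
= C(2,0)·9! - C(2,1)·8! + C(2,2)·7!
= 362880 - 80640 + 5040
= 287280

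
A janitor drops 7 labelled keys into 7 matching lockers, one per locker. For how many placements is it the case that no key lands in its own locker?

!7 is the nearest integer to 7!/e.
7! = 5040, and 5040/e ≈ 1854.11, so !7 = 1854.

1854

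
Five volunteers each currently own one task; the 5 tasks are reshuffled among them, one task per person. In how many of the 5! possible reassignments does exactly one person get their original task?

Pick the single fixed position: C(5,1) = 5 ways.
The remaining 4 must be deranged: !4 = 9.
Total: 5 × 9 = 45.

45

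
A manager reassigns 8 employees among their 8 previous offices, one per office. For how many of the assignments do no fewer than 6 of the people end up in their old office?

29

Sum C(8,i)·!(8-i) for i = 6..8:
  i=6: C(8,6)·!2 = 28·1 = 28
  i=7: C(8,7)·!1 = 8·0 = 0
  i=8: C(8,8)·!0 = 1·1 = 1
Total = 29.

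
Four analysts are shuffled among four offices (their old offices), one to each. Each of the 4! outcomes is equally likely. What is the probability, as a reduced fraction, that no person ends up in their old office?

3/8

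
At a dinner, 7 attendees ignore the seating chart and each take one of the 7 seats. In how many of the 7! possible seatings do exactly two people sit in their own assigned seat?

924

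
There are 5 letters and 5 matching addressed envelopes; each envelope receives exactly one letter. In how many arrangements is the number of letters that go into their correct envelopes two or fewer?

Sum C(5,i)·!(5-i) for i = 0..2:
  i=0: C(5,0)·!5 = 1·44 = 44
  i=1: C(5,1)·!4 = 5·9 = 45
  i=2: C(5,2)·!3 = 10·2 = 20
Total = 109.

109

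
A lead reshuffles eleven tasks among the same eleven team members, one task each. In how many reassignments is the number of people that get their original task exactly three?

Pick the 3 fixed positions: C(11,3) = 165 ways.
The other 8 form a derangement: !8 = 14833.
Total: 165 × 14833 = 2447445.

2447445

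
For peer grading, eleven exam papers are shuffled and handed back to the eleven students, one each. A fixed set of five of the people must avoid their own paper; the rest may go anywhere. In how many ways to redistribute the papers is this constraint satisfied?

25022880

Let A_j be the event that the j-th constrained one is fixed. By inclusion-exclusion over the 5 events:
Σ_{j=0}^{5} (-1)^j C(5,j)(11-j)!
= C(5,0)·11! - C(5,1)·10! + C(5,2)·9! - C(5,3)·8! + C(5,4)·7! - C(5,5)·6!
= 39916800 - 18144000 + 3628800 - 403200 + 25200 - 720
= 25022880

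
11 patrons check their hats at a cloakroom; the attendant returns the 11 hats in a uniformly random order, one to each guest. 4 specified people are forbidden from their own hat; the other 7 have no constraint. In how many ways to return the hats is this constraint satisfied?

Inclusion-exclusion on the 4 forbidden self-matches:
Σ_{j=0}^{4} (-1)^j C(4,j)(11-j)!
= C(4,0)·11! - C(4,1)·10! + C(4,2)·9! - C(4,3)·8! + C(4,4)·7!
= 39916800 - 14515200 + 2177280 - 161280 + 5040
= 27422640

27422640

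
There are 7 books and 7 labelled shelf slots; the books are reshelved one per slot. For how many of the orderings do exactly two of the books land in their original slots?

924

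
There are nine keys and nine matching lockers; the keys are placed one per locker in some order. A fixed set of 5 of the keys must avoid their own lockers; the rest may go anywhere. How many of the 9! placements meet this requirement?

205056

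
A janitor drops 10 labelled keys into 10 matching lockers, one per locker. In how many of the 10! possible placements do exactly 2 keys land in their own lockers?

Choose which 2 of the 10 are fixed: C(10,2) = 45.
The other 8 form a derangement: !8 = 14833.
Total: 45 × 14833 = 667485.

667485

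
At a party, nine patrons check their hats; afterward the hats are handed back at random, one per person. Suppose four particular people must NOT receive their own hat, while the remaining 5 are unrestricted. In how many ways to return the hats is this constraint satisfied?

229080

Inclusion-exclusion on the 4 forbidden self-matches:
Σ_{j=0}^{4} (-1)^j C(4,j)(9-j)!
= C(4,0)·9! - C(4,1)·8! + C(4,2)·7! - C(4,3)·6! + C(4,4)·5!
= 362880 - 161280 + 30240 - 2880 + 120
= 229080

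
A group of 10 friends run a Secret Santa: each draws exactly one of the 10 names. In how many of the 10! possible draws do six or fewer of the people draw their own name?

3628514

Sum C(10,i)·!(10-i) for i = 0..6:
  i=0: C(10,0)·!10 = 1·1334961 = 1334961
  i=1: C(10,1)·!9 = 10·133496 = 1334960
  i=2: C(10,2)·!8 = 45·14833 = 667485
  i=3: C(10,3)·!7 = 120·1854 = 222480
  i=4: C(10,4)·!6 = 210·265 = 55650
  i=5: C(10,5)·!5 = 252·44 = 11088
  i=6: C(10,6)·!4 = 210·9 = 1890
Total = 3628514.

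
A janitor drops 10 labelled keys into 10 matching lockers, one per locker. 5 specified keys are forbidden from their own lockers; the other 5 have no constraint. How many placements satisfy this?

2170680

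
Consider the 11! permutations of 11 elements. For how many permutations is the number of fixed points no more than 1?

29369141

# with exactly i fixed is C(11,i)·!(11-i); sum over i=0..1:
  i=0: C(11,0)·!11 = 1·14684570 = 14684570
  i=1: C(11,1)·!10 = 11·1334961 = 14684571
Total = 29369141.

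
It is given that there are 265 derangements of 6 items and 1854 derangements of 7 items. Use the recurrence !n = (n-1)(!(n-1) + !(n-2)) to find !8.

14833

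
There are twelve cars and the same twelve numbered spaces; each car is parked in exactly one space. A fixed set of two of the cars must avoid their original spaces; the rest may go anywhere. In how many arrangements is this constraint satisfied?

402796800

Inclusion-exclusion on the 2 forbidden self-matches:
Σ_{j=0}^{2} (-1)^j C(2,j)(12-j)!
= C(2,0)·12! - C(2,1)·11! + C(2,2)·10!
= 479001600 - 79833600 + 3628800
= 402796800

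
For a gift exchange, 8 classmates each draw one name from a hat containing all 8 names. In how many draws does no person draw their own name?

14833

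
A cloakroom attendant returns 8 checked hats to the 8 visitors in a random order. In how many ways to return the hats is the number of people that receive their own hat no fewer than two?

# with exactly i fixed is C(8,i)·!(8-i); sum over i=2..8:
  i=2: C(8,2)·!6 = 28·265 = 7420
  i=3: C(8,3)·!5 = 56·44 = 2464
  i=4: C(8,4)·!4 = 70·9 = 630
  i=5: C(8,5)·!3 = 56·2 = 112
  i=6: C(8,6)·!2 = 28·1 = 28
  i=7: C(8,7)·!1 = 8·0 = 0
  i=8: C(8,8)·!0 = 1·1 = 1
Total = 10655.

10655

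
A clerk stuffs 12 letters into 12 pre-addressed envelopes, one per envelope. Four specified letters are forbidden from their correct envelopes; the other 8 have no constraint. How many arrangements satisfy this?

Inclusion-exclusion on the 4 forbidden self-matches:
Σ_{j=0}^{4} (-1)^j C(4,j)(12-j)!
= C(4,0)·12! - C(4,1)·11! + C(4,2)·10! - C(4,3)·9! + C(4,4)·8!
= 479001600 - 159667200 + 21772800 - 1451520 + 40320
= 339696000

339696000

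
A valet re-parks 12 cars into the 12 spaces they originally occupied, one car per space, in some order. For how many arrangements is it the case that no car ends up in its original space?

!12 is the nearest integer to 12!/e.
12! = 479001600, and 479001600/e ≈ 176214840.93, so !12 = 176214841.

176214841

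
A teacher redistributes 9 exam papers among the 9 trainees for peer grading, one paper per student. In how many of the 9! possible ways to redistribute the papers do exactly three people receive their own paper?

22260

Pick the 3 fixed positions: C(9,3) = 84 ways.
The remaining 6 must be deranged: !6 = 265.
Total: 84 × 265 = 22260.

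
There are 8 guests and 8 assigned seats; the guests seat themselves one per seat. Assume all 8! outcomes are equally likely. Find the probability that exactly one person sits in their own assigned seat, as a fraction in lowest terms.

Favorable outcomes: C(8,1)·!7 = 8·1854 = 14832.
Total outcomes: 8! = 40320.
Probability = 14832/40320 = 103/280.

103/280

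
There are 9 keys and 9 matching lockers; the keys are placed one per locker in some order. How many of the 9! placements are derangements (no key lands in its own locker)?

133496

The number of derangements of 9 is !9 = Σ_{k=0}^{9} (-1)^k·9!/k!
= 9! - 9!/1! + 9!/2! - 9!/3! + 9!/4! - 9!/5! + 9!/6! - 9!/7! + 9!/8! - 9!/9!
= 362880 - 362880 + 181440 - 60480 + 15120 - 3024 + 504 - 72 + 9 - 1
= 133496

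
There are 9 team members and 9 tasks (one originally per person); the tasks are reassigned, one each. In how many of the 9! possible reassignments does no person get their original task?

133496

The subfactorial !9 = [9!/e] (nearest integer).
9! = 362880, and 362880/e ≈ 133496.09, so !9 = 133496.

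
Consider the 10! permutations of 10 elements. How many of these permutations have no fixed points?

1334961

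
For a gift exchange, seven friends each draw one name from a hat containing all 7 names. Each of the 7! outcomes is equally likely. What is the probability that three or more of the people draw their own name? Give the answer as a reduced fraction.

407/5040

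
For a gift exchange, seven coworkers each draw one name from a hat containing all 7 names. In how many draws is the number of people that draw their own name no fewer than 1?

3186

# with exactly i fixed is C(7,i)·!(7-i); sum over i=1..7:
  i=1: C(7,1)·!6 = 7·265 = 1855
  i=2: C(7,2)·!5 = 21·44 = 924
  i=3: C(7,3)·!4 = 35·9 = 315
  i=4: C(7,4)·!3 = 35·2 = 70
  i=5: C(7,5)·!2 = 21·1 = 21
  i=6: C(7,6)·!1 = 7·0 = 0
  i=7: C(7,7)·!0 = 1·1 = 1
Total = 3186.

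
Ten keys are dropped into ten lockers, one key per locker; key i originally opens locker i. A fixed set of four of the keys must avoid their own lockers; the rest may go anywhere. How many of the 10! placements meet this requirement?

2399760

Let A_j be the event that the j-th constrained one is fixed. By inclusion-exclusion over the 4 events:
Σ_{j=0}^{4} (-1)^j C(4,j)(10-j)!
= C(4,0)·10! - C(4,1)·9! + C(4,2)·8! - C(4,3)·7! + C(4,4)·6!
= 3628800 - 1451520 + 241920 - 20160 + 720
= 2399760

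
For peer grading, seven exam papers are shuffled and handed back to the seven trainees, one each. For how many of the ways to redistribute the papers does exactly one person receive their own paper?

1855

Pick the single fixed position: C(7,1) = 7 ways.
The remaining 6 must be deranged: !6 = 265.
Total: 7 × 265 = 1855.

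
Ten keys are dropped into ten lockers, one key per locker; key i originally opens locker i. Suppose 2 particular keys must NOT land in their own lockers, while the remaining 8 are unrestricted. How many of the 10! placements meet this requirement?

Let A_j be the event that the j-th constrained one is fixed. By inclusion-exclusion over the 2 events:
Σ_{j=0}^{2} (-1)^j C(2,j)(10-j)!
= C(2,0)·10! - C(2,1)·9! + C(2,2)·8!
= 3628800 - 725760 + 40320
= 2943360

2943360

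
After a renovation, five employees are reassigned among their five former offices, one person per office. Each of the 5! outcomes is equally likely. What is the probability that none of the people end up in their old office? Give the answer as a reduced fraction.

11/30

Favorable outcomes: !5 = 44.
Total outcomes: 5! = 120.
Probability = 44/120 = 11/30.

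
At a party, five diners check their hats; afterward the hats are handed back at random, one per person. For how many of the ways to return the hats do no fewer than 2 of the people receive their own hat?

# with exactly i fixed is C(5,i)·!(5-i); sum over i=2..5:
  i=2: C(5,2)·!3 = 10·2 = 20
  i=3: C(5,3)·!2 = 10·1 = 10
  i=4: C(5,4)·!1 = 5·0 = 0
  i=5: C(5,5)·!0 = 1·1 = 1
Total = 31.

31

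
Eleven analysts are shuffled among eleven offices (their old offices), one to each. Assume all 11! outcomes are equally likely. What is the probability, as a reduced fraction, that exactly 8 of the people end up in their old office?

1/120960

Favorable outcomes: C(11,8)·!3 = 165·2 = 330.
Total outcomes: 11! = 39916800.
Probability = 330/39916800 = 1/120960.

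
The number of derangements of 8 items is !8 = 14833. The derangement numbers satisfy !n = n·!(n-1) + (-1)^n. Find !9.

!9 = 9·14833 - 1 = 133496.

133496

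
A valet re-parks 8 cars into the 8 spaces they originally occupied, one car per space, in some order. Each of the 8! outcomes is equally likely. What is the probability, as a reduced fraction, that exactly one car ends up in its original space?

103/280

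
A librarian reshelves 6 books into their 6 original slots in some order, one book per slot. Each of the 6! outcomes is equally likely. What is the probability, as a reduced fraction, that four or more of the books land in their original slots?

1/45

Favorable outcomes: Σ_{i≥4} C(6,i)·!(6-i) = 15·1 + 6·0 + 1·1 = 16.
Total outcomes: 6! = 720.
Probability = 16/720 = 1/45.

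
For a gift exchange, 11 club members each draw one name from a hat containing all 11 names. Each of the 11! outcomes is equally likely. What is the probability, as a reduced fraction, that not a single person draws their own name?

1468457/3991680

Favorable outcomes: !11 = 14684570.
Total outcomes: 11! = 39916800.
Probability = 14684570/39916800 = 1468457/3991680.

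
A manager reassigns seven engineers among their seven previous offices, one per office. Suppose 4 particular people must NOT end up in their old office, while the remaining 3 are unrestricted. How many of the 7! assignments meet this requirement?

2790

Inclusion-exclusion on the 4 forbidden self-matches:
Σ_{j=0}^{4} (-1)^j C(4,j)(7-j)!
= C(4,0)·7! - C(4,1)·6! + C(4,2)·5! - C(4,3)·4! + C(4,4)·3!
= 5040 - 2880 + 720 - 96 + 6
= 2790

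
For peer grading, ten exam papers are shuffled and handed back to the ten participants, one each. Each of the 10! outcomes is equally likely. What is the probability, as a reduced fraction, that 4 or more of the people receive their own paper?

Favorable outcomes: Σ_{i≥4} C(10,i)·!(10-i) = 210·265 + 252·44 + 210·9 + 120·2 + 45·1 + 10·0 + 1·1 = 68914.
Total outcomes: 10! = 3628800.
Probability = 68914/3628800 = 34457/1814400.

34457/1814400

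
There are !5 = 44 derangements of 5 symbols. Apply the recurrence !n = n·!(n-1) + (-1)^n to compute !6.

!6 = 6·44 + 1 = 265.

265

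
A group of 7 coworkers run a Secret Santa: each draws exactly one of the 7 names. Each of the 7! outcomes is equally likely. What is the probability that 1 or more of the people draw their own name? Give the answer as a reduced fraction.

Favorable outcomes: Σ_{i≥1} C(7,i)·!(7-i) = 7·265 + 21·44 + 35·9 + 35·2 + 21·1 + 7·0 + 1·1 = 3186.
Total outcomes: 7! = 5040.
Probability = 3186/5040 = 177/280.

177/280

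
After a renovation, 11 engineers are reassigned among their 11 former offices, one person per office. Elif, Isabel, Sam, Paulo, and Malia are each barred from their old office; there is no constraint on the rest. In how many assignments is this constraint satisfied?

25022880

Let A_j be the event that the j-th constrained one is fixed. By inclusion-exclusion over the 5 events:
Σ_{j=0}^{5} (-1)^j C(5,j)(11-j)!
= C(5,0)·11! - C(5,1)·10! + C(5,2)·9! - C(5,3)·8! + C(5,4)·7! - C(5,5)·6!
= 39916800 - 18144000 + 3628800 - 403200 + 25200 - 720
= 25022880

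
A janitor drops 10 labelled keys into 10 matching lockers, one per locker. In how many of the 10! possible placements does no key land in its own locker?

!10 is the nearest integer to 10!/e.
10! = 3628800, and 3628800/e ≈ 1334960.92, so !10 = 1334961.

1334961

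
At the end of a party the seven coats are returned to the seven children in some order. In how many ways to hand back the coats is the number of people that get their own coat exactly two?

924

Pick the 2 fixed positions: C(7,2) = 21 ways.
The remaining 5 must be deranged: !5 = 44.
Total: 21 × 44 = 924.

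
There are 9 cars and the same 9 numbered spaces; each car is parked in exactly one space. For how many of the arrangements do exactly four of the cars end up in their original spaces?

5544

Pick the 4 fixed positions: C(9,4) = 126 ways.
The other 5 form a derangement: !5 = 44.
Total: 126 × 44 = 5544.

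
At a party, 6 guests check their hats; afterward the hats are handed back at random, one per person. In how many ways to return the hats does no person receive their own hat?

!6 = 6! · Σ_{k=0}^{6} (-1)^k/k!
= 6! - 6!/1! + 6!/2! - 6!/3! + 6!/4! - 6!/5! + 6!/6!
= 720 - 720 + 360 - 120 + 30 - 6 + 1
= 265

265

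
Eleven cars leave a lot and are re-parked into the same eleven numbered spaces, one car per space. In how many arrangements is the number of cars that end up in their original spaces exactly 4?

611820

Pick the 4 fixed positions: C(11,4) = 330 ways.
The other 7 form a derangement: !7 = 1854.
Total: 330 × 1854 = 611820.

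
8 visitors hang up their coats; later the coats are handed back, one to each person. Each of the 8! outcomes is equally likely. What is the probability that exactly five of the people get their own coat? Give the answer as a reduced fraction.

1/360

Favorable outcomes: C(8,5)·!3 = 56·2 = 112.
Total outcomes: 8! = 40320.
Probability = 112/40320 = 1/360.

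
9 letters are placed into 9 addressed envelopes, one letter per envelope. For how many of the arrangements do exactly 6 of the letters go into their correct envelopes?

Pick the 6 fixed positions: C(9,6) = 84 ways.
The remaining 3 must be deranged: !3 = 2.
Total: 84 × 2 = 168.

168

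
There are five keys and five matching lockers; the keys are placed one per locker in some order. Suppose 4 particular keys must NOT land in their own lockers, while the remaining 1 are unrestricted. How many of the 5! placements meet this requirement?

53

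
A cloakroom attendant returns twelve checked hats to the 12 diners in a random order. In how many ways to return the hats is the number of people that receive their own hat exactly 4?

7342335

Pick the 4 fixed positions: C(12,4) = 495 ways.
The other 8 form a derangement: !8 = 14833.
Total: 495 × 14833 = 7342335.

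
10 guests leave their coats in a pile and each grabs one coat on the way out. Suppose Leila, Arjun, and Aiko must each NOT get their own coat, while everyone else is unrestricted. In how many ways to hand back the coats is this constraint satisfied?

2656080

Inclusion-exclusion on the 3 forbidden self-matches:
Σ_{j=0}^{3} (-1)^j C(3,j)(10-j)!
= C(3,0)·10! - C(3,1)·9! + C(3,2)·8! - C(3,3)·7!
= 3628800 - 1088640 + 120960 - 5040
= 2656080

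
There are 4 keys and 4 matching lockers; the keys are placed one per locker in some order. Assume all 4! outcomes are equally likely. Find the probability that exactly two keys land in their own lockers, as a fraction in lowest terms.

1/4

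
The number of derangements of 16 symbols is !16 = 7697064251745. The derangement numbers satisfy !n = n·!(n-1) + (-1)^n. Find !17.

130850092279664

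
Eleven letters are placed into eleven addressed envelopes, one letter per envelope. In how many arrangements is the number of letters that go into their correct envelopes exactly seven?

Choose which 7 of the 11 are fixed: C(11,7) = 330.
The other 4 form a derangement: !4 = 9.
Total: 330 × 9 = 2970.

2970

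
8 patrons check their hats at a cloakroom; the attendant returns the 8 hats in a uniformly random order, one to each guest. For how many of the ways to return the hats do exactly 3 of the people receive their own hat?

2464

Pick the 3 fixed positions: C(8,3) = 56 ways.
The other 5 form a derangement: !5 = 44.
Total: 56 × 44 = 2464.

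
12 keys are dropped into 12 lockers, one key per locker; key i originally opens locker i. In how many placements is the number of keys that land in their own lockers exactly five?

1468368

Pick the 5 fixed positions: C(12,5) = 792 ways.
The other 7 form a derangement: !7 = 1854.
Total: 792 × 1854 = 1468368.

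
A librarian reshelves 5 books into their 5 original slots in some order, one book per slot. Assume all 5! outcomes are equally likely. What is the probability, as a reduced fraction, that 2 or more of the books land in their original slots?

31/120

Favorable outcomes: Σ_{i≥2} C(5,i)·!(5-i) = 10·2 + 10·1 + 5·0 + 1·1 = 31.
Total outcomes: 5! = 120.
Probability = 31/120 = 31/120.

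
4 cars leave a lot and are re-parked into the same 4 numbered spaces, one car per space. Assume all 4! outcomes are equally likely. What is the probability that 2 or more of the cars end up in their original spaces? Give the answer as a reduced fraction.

7/24

Favorable outcomes: Σ_{i≥2} C(4,i)·!(4-i) = 6·1 + 4·0 + 1·1 = 7.
Total outcomes: 4! = 24.
Probability = 7/24 = 7/24.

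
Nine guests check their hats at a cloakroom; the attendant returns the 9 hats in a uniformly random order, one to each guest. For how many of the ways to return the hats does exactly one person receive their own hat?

133497

Choose which one of the 9 is fixed: C(9,1) = 9.
The remaining 8 must be deranged: !8 = 14833.
Total: 9 × 14833 = 133497.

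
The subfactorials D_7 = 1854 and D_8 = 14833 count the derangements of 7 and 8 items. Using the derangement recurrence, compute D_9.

D_9 = (9-1)·(D_8 + D_7) = 8·(14833 + 1854) = 8·16687 = 133496.

133496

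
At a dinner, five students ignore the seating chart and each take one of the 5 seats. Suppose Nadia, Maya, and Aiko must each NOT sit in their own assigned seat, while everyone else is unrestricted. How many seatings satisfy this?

64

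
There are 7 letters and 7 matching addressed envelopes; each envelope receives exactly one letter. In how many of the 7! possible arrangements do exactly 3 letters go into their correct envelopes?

Pick the 3 fixed positions: C(7,3) = 35 ways.
The other 4 form a derangement: !4 = 9.
Total: 35 × 9 = 315.

315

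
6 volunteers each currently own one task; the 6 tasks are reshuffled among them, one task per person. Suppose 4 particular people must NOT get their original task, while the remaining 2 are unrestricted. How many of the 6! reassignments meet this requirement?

Inclusion-exclusion on the 4 forbidden self-matches:
Σ_{j=0}^{4} (-1)^j C(4,j)(6-j)!
= C(4,0)·6! - C(4,1)·5! + C(4,2)·4! - C(4,3)·3! + C(4,4)·2!
= 720 - 480 + 144 - 24 + 2
= 362

362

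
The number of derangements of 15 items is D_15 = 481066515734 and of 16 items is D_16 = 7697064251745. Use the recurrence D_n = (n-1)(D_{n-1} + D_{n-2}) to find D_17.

130850092279664

D_17 = (17-1)·(D_16 + D_15) = 16·(7697064251745 + 481066515734) = 16·8178130767479 = 130850092279664.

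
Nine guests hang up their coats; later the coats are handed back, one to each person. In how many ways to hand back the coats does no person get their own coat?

Use !n = (n-1)(!(n-1) + !(n-2)).
!9 = 8·(14833 + 1854) = 8·16687 = 133496

133496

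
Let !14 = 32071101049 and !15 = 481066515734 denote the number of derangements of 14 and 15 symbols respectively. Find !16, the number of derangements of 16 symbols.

7697064251745

!16 = (16-1)·(!15 + !14) = 15·(481066515734 + 32071101049) = 15·513137616783 = 7697064251745.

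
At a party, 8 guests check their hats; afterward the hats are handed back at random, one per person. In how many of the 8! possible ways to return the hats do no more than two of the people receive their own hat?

37085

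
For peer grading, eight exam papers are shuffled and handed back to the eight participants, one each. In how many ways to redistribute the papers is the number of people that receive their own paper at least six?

29

Sum C(8,i)·!(8-i) for i = 6..8:
  i=6: C(8,6)·!2 = 28·1 = 28
  i=7: C(8,7)·!1 = 8·0 = 0
  i=8: C(8,8)·!0 = 1·1 = 1
Total = 29.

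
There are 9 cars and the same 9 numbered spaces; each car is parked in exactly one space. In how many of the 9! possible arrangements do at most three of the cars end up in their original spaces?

# with exactly i fixed is C(9,i)·!(9-i); sum over i=0..3:
  i=0: C(9,0)·!9 = 1·133496 = 133496
  i=1: C(9,1)·!8 = 9·14833 = 133497
  i=2: C(9,2)·!7 = 36·1854 = 66744
  i=3: C(9,3)·!6 = 84·265 = 22260
Total = 355997.

355997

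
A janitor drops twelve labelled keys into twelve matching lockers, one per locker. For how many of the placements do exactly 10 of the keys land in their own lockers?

66

Choose which 10 of the 12 are fixed: C(12,10) = 66.
The other 2 form a derangement: !2 = 1.
Total: 66 × 1 = 66.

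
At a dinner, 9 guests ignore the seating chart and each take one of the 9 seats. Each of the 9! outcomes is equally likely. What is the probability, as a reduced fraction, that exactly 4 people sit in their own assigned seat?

11/720

Favorable outcomes: C(9,4)·!5 = 126·44 = 5544.
Total outcomes: 9! = 362880.
Probability = 5544/362880 = 11/720.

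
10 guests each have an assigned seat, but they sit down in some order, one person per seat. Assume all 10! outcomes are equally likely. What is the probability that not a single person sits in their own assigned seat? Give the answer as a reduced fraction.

16481/44800

Favorable outcomes: !10 = 1334961.
Total outcomes: 10! = 3628800.
Probability = 1334961/3628800 = 16481/44800.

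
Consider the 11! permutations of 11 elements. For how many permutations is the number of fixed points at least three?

3205379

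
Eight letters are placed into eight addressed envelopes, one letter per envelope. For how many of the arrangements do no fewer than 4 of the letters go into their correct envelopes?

771

# with exactly i fixed is C(8,i)·!(8-i); sum over i=4..8:
  i=4: C(8,4)·!4 = 70·9 = 630
  i=5: C(8,5)·!3 = 56·2 = 112
  i=6: C(8,6)·!2 = 28·1 = 28
  i=7: C(8,7)·!1 = 8·0 = 0
  i=8: C(8,8)·!0 = 1·1 = 1
Total = 771.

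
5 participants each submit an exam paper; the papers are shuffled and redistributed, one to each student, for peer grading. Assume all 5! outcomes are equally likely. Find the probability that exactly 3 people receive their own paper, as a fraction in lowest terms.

Favorable outcomes: C(5,3)·!2 = 10·1 = 10.
Total outcomes: 5! = 120.
Probability = 10/120 = 1/12.

1/12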